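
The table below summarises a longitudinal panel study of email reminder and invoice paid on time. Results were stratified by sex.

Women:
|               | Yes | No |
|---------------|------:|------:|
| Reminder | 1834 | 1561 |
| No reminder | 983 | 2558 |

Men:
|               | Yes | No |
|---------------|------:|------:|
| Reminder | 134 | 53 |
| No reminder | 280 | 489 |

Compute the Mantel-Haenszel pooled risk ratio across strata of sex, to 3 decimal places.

1.948

RR_MH = Σ(aᵢ·n₀ᵢ/nᵢ) / Σ(cᵢ·n₁ᵢ/nᵢ), with n₁ᵢ = aᵢ+bᵢ (exposed), n₀ᵢ = cᵢ+dᵢ (unexposed), nᵢ = n₁ᵢ+n₀ᵢ.
Stratum 1 (Women): n₁ = 3395, n₀ = 3541, n = 6936; a·n₀/n = 1834·3541/6936 = 936.3025; c·n₁/n = 983·3395/6936 = 481.1541
Stratum 2 (Men): n₁ = 187, n₀ = 769, n = 956; a·n₀/n = 134·769/956 = 107.7887; c·n₁/n = 280·187/956 = 54.7699
RR_MH = (936.3025 + 107.7887) / (481.1541 + 54.7699) = 1044.0912 / 535.9240 = 1.94821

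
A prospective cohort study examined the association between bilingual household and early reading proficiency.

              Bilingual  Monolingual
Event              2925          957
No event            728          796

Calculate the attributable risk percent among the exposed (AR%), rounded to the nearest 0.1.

31.8

Reading the table with exposure as columns: a = 2925 (Bilingual, case), b = 728 (Bilingual, non-case), c = 957 (Monolingual, case), d = 796.
Risk in exposed = 2925/3653 = 0.80071; risk in unexposed = 957/1753 = 0.54592.
RR = 0.80071/0.54592 = 1.46672
AR% = (RR − 1)/RR × 100 = (1.46672 − 1)/1.46672 × 100 = 31.8205%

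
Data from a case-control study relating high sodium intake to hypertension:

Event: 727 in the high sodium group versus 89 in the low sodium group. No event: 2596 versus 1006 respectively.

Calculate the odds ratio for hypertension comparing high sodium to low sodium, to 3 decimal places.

3.165

From the description: a = 727, b = 2596, c = 89, d = 1006.
OR = (a·d)/(b·c) = (727 × 1006) / (2596 × 89) = 731362 / 231044 = 3.16547
The odds of hypertension are about 3.17 times as high in the high sodium group.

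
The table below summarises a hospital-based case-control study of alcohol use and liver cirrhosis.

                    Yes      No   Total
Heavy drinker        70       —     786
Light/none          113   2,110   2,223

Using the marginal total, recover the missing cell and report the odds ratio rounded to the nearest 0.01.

The missing cell is in the exposed row: 786 − 70 = 716.
So a = 70, b = 716, c = 113, d = 2110.
OR = (a·d)/(b·c) = (70 × 2110) / (716 × 113) = 147700 / 80908 = 1.82553

1.83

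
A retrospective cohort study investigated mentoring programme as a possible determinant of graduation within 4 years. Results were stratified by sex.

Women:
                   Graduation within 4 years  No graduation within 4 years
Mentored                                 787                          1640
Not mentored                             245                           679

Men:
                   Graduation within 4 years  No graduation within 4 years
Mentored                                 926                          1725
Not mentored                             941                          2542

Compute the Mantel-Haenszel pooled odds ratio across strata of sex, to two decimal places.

OR_MH = Σ(aᵢdᵢ/nᵢ) / Σ(bᵢcᵢ/nᵢ), where nᵢ is the stratum total.
Stratum 1 (Women): n = 3351; a·d/n = 787·679/3351 = 159.4667; b·c/n = 1640·245/3351 = 119.9045
Stratum 2 (Men): n = 6134; a·d/n = 926·2542/6134 = 383.7450; b·c/n = 1725·941/6134 = 264.6275
OR_MH = (159.4667 + 383.7450) / (119.9045 + 264.6275) = 543.2118 / 384.5320 = 1.41266

1.41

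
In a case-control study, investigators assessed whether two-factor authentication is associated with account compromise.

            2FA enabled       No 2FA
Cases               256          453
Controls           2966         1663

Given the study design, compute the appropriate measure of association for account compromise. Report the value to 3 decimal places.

0.317

Reading the table with exposure as columns: a = 256 (2FA enabled, case), b = 2966 (2FA enabled, non-case), c = 453 (No 2FA, case), d = 1663.
This is a case-control study: participants were sampled on outcome status, so risks in the source population cannot be estimated directly — relative risk is not valid here. The odds ratio is the appropriate measure.
OR = (a·d)/(b·c) = (256 × 1663) / (2966 × 453) = 425728 / 1343598 = 0.31686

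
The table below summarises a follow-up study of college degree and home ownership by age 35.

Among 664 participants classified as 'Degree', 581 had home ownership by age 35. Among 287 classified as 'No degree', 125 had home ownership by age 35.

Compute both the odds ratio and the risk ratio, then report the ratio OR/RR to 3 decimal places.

4.516

From the description: a = 581, b = 83, c = 125, d = 162.
OR = (581·162)/(83·125) = 94122/10375 = 9.07200
Risk in exposed = 581/664 = 0.87500; risk in unexposed = 125/287 = 0.43554; RR = 2.00900
OR/RR = 9.07200 / 2.00900 = 4.51568
The outcome is not rare, so the OR lies further from 1 than the RR.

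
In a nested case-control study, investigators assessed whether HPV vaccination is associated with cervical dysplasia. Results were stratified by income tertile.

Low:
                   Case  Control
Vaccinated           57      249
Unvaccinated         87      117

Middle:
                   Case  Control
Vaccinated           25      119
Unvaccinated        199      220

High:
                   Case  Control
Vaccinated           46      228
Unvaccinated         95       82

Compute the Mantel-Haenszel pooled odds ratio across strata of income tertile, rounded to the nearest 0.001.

OR_MH = Σ(aᵢdᵢ/nᵢ) / Σ(bᵢcᵢ/nᵢ), where nᵢ is the stratum total.
Stratum 1 (Low): n = 510; a·d/n = 57·117/510 = 13.0765; b·c/n = 249·87/510 = 42.4765
Stratum 2 (Middle): n = 563; a·d/n = 25·220/563 = 9.7691; b·c/n = 119·199/563 = 42.0622
Stratum 3 (High): n = 451; a·d/n = 46·82/451 = 8.3636; b·c/n = 228·95/451 = 48.0266
OR_MH = (13.0765 + 9.7691 + 8.3636) / (42.4765 + 42.0622 + 48.0266) = 31.2092 / 132.5652 = 0.23543

0.235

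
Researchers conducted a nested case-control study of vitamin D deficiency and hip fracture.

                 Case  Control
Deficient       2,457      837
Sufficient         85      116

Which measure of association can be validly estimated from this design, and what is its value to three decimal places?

Cells: a = 2457, b = 837, c = 85, d = 116.
This is a nested case-control study: participants were sampled on outcome status, so risks in the source population cannot be estimated directly — relative risk is not valid here. The odds ratio is the appropriate measure.
OR = (a·d)/(b·c) = (2457 × 116) / (837 × 85) = 285012 / 71145 = 4.00607

4.006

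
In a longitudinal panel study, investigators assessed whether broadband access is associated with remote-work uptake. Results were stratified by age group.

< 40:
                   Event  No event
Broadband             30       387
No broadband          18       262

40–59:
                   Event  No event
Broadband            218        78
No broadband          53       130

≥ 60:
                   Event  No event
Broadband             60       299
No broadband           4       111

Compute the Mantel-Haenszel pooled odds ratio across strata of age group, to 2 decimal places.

4.00

OR_MH = Σ(aᵢdᵢ/nᵢ) / Σ(bᵢcᵢ/nᵢ), where nᵢ is the stratum total.
Stratum 1 (< 40): n = 697; a·d/n = 30·262/697 = 11.2769; b·c/n = 387·18/697 = 9.9943
Stratum 2 (40–59): n = 479; a·d/n = 218·130/479 = 59.1649; b·c/n = 78·53/479 = 8.6305
Stratum 3 (≥ 60): n = 474; a·d/n = 60·111/474 = 14.0506; b·c/n = 299·4/474 = 2.5232
OR_MH = (11.2769 + 59.1649 + 14.0506) / (9.9943 + 8.6305 + 2.5232) = 84.4925 / 21.1479 = 3.99530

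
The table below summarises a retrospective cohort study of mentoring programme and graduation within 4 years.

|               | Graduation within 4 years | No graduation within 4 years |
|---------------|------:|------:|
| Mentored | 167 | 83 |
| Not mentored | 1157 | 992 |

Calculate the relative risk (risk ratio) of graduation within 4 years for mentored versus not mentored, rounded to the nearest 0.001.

1.241

Cells: a = 167, b = 83, c = 1157, d = 992.
Risk in exposed = 167/250 = 0.66800; risk in unexposed = 1157/2149 = 0.53839.
RR = 0.66800 / 0.53839 = 1.24074
The risk among the exposed is 1.24 times that among the unexposed.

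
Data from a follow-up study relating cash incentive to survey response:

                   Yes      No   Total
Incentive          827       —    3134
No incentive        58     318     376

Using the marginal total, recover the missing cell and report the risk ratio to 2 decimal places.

The missing cell is in the exposed row: 3134 − 827 = 2307.
So a = 827, b = 2307, c = 58, d = 318.
RR = [a/(a+b)] / [c/(c+d)] = (827/3134) / (58/376) = 0.26388/0.15426 = 1.71067

1.71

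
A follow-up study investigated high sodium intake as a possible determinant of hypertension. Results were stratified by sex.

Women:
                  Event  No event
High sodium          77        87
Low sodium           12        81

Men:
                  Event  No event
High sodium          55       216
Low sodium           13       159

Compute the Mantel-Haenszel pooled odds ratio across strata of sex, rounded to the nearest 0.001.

OR_MH = Σ(aᵢdᵢ/nᵢ) / Σ(bᵢcᵢ/nᵢ), where nᵢ is the stratum total.
Stratum 1 (Women): n = 257; a·d/n = 77·81/257 = 24.2685; b·c/n = 87·12/257 = 4.0623
Stratum 2 (Men): n = 443; a·d/n = 55·159/443 = 19.7404; b·c/n = 216·13/443 = 6.3386
OR_MH = (24.2685 + 19.7404) / (4.0623 + 6.3386) = 44.0089 / 10.4009 = 4.23128

4.231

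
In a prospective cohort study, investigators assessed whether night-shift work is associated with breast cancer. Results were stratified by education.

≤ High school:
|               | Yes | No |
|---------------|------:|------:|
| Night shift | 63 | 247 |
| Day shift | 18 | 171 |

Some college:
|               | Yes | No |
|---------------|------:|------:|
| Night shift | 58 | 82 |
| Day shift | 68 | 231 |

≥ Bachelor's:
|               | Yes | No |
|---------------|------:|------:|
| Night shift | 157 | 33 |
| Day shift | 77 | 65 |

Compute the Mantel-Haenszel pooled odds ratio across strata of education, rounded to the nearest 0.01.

2.83

OR_MH = Σ(aᵢdᵢ/nᵢ) / Σ(bᵢcᵢ/nᵢ), where nᵢ is the stratum total.
Stratum 1 (≤ High school): n = 499; a·d/n = 63·171/499 = 21.5892; b·c/n = 247·18/499 = 8.9098
Stratum 2 (Some college): n = 439; a·d/n = 58·231/439 = 30.5194; b·c/n = 82·68/439 = 12.7016
Stratum 3 (≥ Bachelor's): n = 332; a·d/n = 157·65/332 = 30.7380; b·c/n = 33·77/332 = 7.6536
OR_MH = (21.5892 + 30.5194 + 30.7380) / (8.9098 + 12.7016 + 7.6536) = 82.8465 / 29.2650 = 2.83090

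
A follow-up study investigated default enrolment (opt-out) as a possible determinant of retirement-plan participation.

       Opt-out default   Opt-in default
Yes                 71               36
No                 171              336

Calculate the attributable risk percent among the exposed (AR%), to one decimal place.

Reading the table with exposure as columns: a = 71 (Opt-out default, case), b = 171 (Opt-out default, non-case), c = 36 (Opt-in default, case), d = 336.
Risk in exposed = 71/242 = 0.29339; risk in unexposed = 36/372 = 0.09677.
RR = 0.29339/0.09677 = 3.03168
AR% = (RR − 1)/RR × 100 = (3.03168 − 1)/3.03168 × 100 = 67.0150%

67.0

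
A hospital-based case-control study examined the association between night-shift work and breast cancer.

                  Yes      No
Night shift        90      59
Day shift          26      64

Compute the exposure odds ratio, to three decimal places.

3.755

Cells: a = 90, b = 59, c = 26, d = 64.
OR = (a·d)/(b·c) = (90 × 64) / (59 × 26) = 5760 / 1534 = 3.75489
The odds of breast cancer are about 3.75 times as high in the night shift group.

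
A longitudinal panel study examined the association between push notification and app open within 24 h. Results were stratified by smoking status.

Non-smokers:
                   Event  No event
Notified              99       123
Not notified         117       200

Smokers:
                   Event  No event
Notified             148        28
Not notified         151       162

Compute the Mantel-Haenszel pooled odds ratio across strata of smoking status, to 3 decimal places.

OR_MH = Σ(aᵢdᵢ/nᵢ) / Σ(bᵢcᵢ/nᵢ), where nᵢ is the stratum total.
Stratum 1 (Non-smokers): n = 539; a·d/n = 99·200/539 = 36.7347; b·c/n = 123·117/539 = 26.6994
Stratum 2 (Smokers): n = 489; a·d/n = 148·162/489 = 49.0307; b·c/n = 28·151/489 = 8.6462
OR_MH = (36.7347 + 49.0307) / (26.6994 + 8.6462) = 85.7654 / 35.3457 = 2.42648

2.426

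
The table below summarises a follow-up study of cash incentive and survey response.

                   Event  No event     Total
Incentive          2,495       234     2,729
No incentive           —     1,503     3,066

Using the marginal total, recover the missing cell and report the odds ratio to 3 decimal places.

The missing cell is in the unexposed row: 3066 − 1503 = 1563.
So a = 2495, b = 234, c = 1563, d = 1503.
OR = (a·d)/(b·c) = (2495 × 1503) / (234 × 1563) = 3749985 / 365742 = 10.25309

10.253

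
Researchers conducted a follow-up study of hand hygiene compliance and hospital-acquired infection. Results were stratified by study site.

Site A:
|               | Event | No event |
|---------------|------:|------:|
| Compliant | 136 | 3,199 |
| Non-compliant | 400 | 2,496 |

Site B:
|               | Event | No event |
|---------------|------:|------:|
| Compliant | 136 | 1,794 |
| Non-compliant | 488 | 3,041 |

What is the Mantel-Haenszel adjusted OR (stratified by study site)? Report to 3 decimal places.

OR_MH = Σ(aᵢdᵢ/nᵢ) / Σ(bᵢcᵢ/nᵢ), where nᵢ is the stratum total.
Stratum 1 (Site A): n = 6231; a·d/n = 136·2496/6231 = 54.4786; b·c/n = 3199·400/6231 = 205.3603
Stratum 2 (Site B): n = 5459; a·d/n = 136·3041/5459 = 75.7604; b·c/n = 1794·488/5459 = 160.3722
OR_MH = (54.4786 + 75.7604) / (205.3603 + 160.3722) = 130.2390 / 365.7325 = 0.35610

0.356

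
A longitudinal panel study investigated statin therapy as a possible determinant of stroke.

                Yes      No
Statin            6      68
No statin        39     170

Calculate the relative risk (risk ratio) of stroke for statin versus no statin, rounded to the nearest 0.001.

Cells: a = 6, b = 68, c = 39, d = 170.
Risk in exposed = 6/74 = 0.08108; risk in unexposed = 39/209 = 0.18660.
RR = 0.08108 / 0.18660 = 0.43451
The risk is 57% lower among the exposed than among the unexposed.

0.435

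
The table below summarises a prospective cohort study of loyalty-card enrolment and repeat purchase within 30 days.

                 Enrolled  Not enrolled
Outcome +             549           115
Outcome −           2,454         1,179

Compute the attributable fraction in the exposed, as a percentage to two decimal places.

51.39

Reading the table with exposure as columns: a = 549 (Enrolled, case), b = 2454 (Enrolled, non-case), c = 115 (Not enrolled, case), d = 1179.
Risk in exposed = 549/3003 = 0.18282; risk in unexposed = 115/1294 = 0.08887.
RR = 0.18282/0.08887 = 2.05709
AR% = (RR − 1)/RR × 100 = (2.05709 − 1)/2.05709 × 100 = 51.3877%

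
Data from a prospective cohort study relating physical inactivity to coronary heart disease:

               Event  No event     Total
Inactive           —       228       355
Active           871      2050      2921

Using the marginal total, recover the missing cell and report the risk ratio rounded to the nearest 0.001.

The missing cell is in the exposed row: 355 − 228 = 127.
So a = 127, b = 228, c = 871, d = 2050.
RR = [a/(a+b)] / [c/(c+d)] = (127/355) / (871/2921) = 0.35775/0.29819 = 1.19974

1.200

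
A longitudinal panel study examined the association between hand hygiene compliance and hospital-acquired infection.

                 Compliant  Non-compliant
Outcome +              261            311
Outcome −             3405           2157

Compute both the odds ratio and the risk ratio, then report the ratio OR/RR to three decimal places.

Reading the table with exposure as columns: a = 261 (Compliant, case), b = 3405 (Compliant, non-case), c = 311 (Non-compliant, case), d = 2157.
OR = (261·2157)/(3405·311) = 562977/1058955 = 0.53163
Risk in exposed = 261/3666 = 0.07119; risk in unexposed = 311/2468 = 0.12601; RR = 0.56498
OR/RR = 0.53163 / 0.56498 = 0.94098
The outcome is not rare, so the OR lies further from 1 than the RR.

0.941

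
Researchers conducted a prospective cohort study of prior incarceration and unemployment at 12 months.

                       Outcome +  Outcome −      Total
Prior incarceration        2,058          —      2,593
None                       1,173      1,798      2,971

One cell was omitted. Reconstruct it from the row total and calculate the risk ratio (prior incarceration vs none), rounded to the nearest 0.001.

The missing cell is in the exposed row: 2593 − 2058 = 535.
So a = 2058, b = 535, c = 1173, d = 1798.
RR = [a/(a+b)] / [c/(c+d)] = (2058/2593) / (1173/2971) = 0.79368/0.39482 = 2.01024

2.010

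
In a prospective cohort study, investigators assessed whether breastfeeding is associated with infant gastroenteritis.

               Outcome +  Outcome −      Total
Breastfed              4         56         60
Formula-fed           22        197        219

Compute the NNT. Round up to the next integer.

Risk in treated group = 4/60 = 0.06667; risk in control = 22/219 = 0.10046.
Absolute risk reduction = 0.10046 − 0.06667 = 0.03379
NNT = 1 / ARR = 1 / 0.03379 = 29.595 → round up → 30

30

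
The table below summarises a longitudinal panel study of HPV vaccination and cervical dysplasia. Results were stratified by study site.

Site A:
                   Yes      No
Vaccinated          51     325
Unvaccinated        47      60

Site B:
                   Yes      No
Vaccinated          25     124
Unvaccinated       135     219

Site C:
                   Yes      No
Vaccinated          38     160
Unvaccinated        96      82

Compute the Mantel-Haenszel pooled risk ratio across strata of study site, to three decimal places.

0.369

RR_MH = Σ(aᵢ·n₀ᵢ/nᵢ) / Σ(cᵢ·n₁ᵢ/nᵢ), with n₁ᵢ = aᵢ+bᵢ (exposed), n₀ᵢ = cᵢ+dᵢ (unexposed), nᵢ = n₁ᵢ+n₀ᵢ.
Stratum 1 (Site A): n₁ = 376, n₀ = 107, n = 483; a·n₀/n = 51·107/483 = 11.2981; c·n₁/n = 47·376/483 = 36.5880
Stratum 2 (Site B): n₁ = 149, n₀ = 354, n = 503; a·n₀/n = 25·354/503 = 17.5944; c·n₁/n = 135·149/503 = 39.9901
Stratum 3 (Site C): n₁ = 198, n₀ = 178, n = 376; a·n₀/n = 38·178/376 = 17.9894; c·n₁/n = 96·198/376 = 50.5532
RR_MH = (11.2981 + 17.5944 + 17.9894) / (36.5880 + 39.9901 + 50.5532) = 46.8819 / 127.1312 = 0.36877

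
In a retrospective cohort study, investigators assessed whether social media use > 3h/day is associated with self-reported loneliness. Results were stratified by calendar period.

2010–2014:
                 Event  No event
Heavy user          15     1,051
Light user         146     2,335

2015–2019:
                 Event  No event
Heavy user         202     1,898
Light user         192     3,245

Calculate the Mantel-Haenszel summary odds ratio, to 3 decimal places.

OR_MH = Σ(aᵢdᵢ/nᵢ) / Σ(bᵢcᵢ/nᵢ), where nᵢ is the stratum total.
Stratum 1 (2010–2014): n = 3547; a·d/n = 15·2335/3547 = 9.8745; b·c/n = 1051·146/3547 = 43.2608
Stratum 2 (2015–2019): n = 5537; a·d/n = 202·3245/5537 = 118.3836; b·c/n = 1898·192/5537 = 65.8147
OR_MH = (9.8745 + 118.3836) / (43.2608 + 65.8147) = 128.2581 / 109.0755 = 1.17587

1.176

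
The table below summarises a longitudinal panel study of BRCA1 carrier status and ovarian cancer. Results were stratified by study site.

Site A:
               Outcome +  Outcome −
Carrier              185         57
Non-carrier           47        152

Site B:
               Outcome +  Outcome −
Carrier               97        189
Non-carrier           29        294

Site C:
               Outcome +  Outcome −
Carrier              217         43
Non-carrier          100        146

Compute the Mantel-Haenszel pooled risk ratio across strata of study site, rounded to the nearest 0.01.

RR_MH = Σ(aᵢ·n₀ᵢ/nᵢ) / Σ(cᵢ·n₁ᵢ/nᵢ), with n₁ᵢ = aᵢ+bᵢ (exposed), n₀ᵢ = cᵢ+dᵢ (unexposed), nᵢ = n₁ᵢ+n₀ᵢ.
Stratum 1 (Site A): n₁ = 242, n₀ = 199, n = 441; a·n₀/n = 185·199/441 = 83.4807; c·n₁/n = 47·242/441 = 25.7914
Stratum 2 (Site B): n₁ = 286, n₀ = 323, n = 609; a·n₀/n = 97·323/609 = 51.4466; c·n₁/n = 29·286/609 = 13.6190
Stratum 3 (Site C): n₁ = 260, n₀ = 246, n = 506; a·n₀/n = 217·246/506 = 105.4980; c·n₁/n = 100·260/506 = 51.3834
RR_MH = (83.4807 + 51.4466 + 105.4980) / (25.7914 + 13.6190 + 51.3834) = 240.4254 / 90.7938 = 2.64804

2.65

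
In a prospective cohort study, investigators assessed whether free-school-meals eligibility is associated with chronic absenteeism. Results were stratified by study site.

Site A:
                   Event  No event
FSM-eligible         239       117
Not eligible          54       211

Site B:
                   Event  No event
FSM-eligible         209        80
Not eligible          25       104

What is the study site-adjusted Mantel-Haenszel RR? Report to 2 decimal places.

RR_MH = Σ(aᵢ·n₀ᵢ/nᵢ) / Σ(cᵢ·n₁ᵢ/nᵢ), with n₁ᵢ = aᵢ+bᵢ (exposed), n₀ᵢ = cᵢ+dᵢ (unexposed), nᵢ = n₁ᵢ+n₀ᵢ.
Stratum 1 (Site A): n₁ = 356, n₀ = 265, n = 621; a·n₀/n = 239·265/621 = 101.9887; c·n₁/n = 54·356/621 = 30.9565
Stratum 2 (Site B): n₁ = 289, n₀ = 129, n = 418; a·n₀/n = 209·129/418 = 64.5000; c·n₁/n = 25·289/418 = 17.2847
RR_MH = (101.9887 + 64.5000) / (30.9565 + 17.2847) = 166.4887 / 48.2412 = 3.45117

3.45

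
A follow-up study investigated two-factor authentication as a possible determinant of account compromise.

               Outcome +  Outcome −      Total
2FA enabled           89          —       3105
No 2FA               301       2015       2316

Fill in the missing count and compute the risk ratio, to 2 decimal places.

The missing cell is in the exposed row: 3105 − 89 = 3016.
So a = 89, b = 3016, c = 301, d = 2015.
RR = [a/(a+b)] / [c/(c+d)] = (89/3105) / (301/2316) = 0.02866/0.12997 = 0.22055

0.22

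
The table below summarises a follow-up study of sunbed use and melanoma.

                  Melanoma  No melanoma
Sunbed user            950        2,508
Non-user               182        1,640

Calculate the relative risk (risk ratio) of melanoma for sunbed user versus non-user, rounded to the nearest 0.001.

2.750

Cells: a = 950, b = 2508, c = 182, d = 1640.
Risk in exposed = 950/3458 = 0.27473; risk in unexposed = 182/1822 = 0.09989.
RR = 0.27473 / 0.09989 = 2.75027
The risk among the exposed is 2.75 times that among the unexposed.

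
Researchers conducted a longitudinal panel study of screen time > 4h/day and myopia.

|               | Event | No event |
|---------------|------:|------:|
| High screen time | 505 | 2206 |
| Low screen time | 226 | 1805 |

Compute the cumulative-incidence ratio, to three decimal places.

1.674

Cells: a = 505, b = 2206, c = 226, d = 1805.
Risk in exposed = 505/2711 = 0.18628; risk in unexposed = 226/2031 = 0.11128.
RR = 0.18628 / 0.11128 = 1.67403
The risk among the exposed is 1.67 times that among the unexposed.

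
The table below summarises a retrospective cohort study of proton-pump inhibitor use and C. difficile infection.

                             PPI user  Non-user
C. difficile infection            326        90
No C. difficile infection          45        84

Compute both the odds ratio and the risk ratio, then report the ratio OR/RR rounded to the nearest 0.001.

3.980

Reading the table with exposure as columns: a = 326 (PPI user, case), b = 45 (PPI user, non-case), c = 90 (Non-user, case), d = 84.
OR = (326·84)/(45·90) = 27384/4050 = 6.76148
Risk in exposed = 326/371 = 0.87871; risk in unexposed = 90/174 = 0.51724; RR = 1.69883
OR/RR = 6.76148 / 1.69883 = 3.98008
The outcome is not rare, so the OR lies further from 1 than the RR.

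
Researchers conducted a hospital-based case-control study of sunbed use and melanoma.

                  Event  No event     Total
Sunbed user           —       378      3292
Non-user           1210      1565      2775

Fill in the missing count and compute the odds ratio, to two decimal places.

The missing cell is in the exposed row: 3292 − 378 = 2914.
So a = 2914, b = 378, c = 1210, d = 1565.
OR = (a·d)/(b·c) = (2914 × 1565) / (378 × 1210) = 4560410 / 457380 = 9.97072

9.97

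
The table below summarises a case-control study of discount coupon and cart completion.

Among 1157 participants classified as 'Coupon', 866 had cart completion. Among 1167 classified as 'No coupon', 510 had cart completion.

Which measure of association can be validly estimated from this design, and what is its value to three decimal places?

3.834

From the description: a = 866, b = 291, c = 510, d = 657.
This is a case-control study: participants were sampled on outcome status, so risks in the source population cannot be estimated directly — relative risk is not valid here. The odds ratio is the appropriate measure.
OR = (a·d)/(b·c) = (866 × 657) / (291 × 510) = 568962 / 148410 = 3.83372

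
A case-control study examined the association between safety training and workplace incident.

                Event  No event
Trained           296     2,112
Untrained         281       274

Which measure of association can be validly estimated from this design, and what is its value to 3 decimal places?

0.137

Cells: a = 296, b = 2112, c = 281, d = 274.
This is a case-control study: participants were sampled on outcome status, so risks in the source population cannot be estimated directly — relative risk is not valid here. The odds ratio is the appropriate measure.
OR = (a·d)/(b·c) = (296 × 274) / (2112 × 281) = 81104 / 593472 = 0.13666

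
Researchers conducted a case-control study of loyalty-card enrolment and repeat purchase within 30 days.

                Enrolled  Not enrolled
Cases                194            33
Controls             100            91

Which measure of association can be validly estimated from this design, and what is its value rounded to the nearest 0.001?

5.350

Reading the table with exposure as columns: a = 194 (Enrolled, case), b = 100 (Enrolled, non-case), c = 33 (Not enrolled, case), d = 91.
This is a case-control study: participants were sampled on outcome status, so risks in the source population cannot be estimated directly — relative risk is not valid here. The odds ratio is the appropriate measure.
OR = (a·d)/(b·c) = (194 × 91) / (100 × 33) = 17654 / 3300 = 5.34970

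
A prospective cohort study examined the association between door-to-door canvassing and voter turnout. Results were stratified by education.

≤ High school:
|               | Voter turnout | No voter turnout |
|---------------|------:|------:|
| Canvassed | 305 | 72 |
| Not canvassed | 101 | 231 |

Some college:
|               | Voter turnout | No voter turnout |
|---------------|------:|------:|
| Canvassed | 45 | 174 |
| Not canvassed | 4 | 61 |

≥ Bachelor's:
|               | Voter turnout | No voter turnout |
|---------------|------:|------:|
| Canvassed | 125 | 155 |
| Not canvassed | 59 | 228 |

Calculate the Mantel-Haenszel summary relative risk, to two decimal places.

2.52

RR_MH = Σ(aᵢ·n₀ᵢ/nᵢ) / Σ(cᵢ·n₁ᵢ/nᵢ), with n₁ᵢ = aᵢ+bᵢ (exposed), n₀ᵢ = cᵢ+dᵢ (unexposed), nᵢ = n₁ᵢ+n₀ᵢ.
Stratum 1 (≤ High school): n₁ = 377, n₀ = 332, n = 709; a·n₀/n = 305·332/709 = 142.8209; c·n₁/n = 101·377/709 = 53.7052
Stratum 2 (Some college): n₁ = 219, n₀ = 65, n = 284; a·n₀/n = 45·65/284 = 10.2993; c·n₁/n = 4·219/284 = 3.0845
Stratum 3 (≥ Bachelor's): n₁ = 280, n₀ = 287, n = 567; a·n₀/n = 125·287/567 = 63.2716; c·n₁/n = 59·280/567 = 29.1358
RR_MH = (142.8209 + 10.2993 + 63.2716) / (53.7052 + 3.0845 + 29.1358) = 216.3918 / 85.9255 = 2.51836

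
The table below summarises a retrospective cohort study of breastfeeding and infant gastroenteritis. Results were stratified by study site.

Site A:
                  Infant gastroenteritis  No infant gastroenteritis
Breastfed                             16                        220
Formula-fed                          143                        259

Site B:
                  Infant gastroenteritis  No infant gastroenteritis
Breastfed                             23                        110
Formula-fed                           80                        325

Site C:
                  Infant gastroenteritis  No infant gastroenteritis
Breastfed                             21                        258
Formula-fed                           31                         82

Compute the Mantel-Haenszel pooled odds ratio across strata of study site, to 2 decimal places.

OR_MH = Σ(aᵢdᵢ/nᵢ) / Σ(bᵢcᵢ/nᵢ), where nᵢ is the stratum total.
Stratum 1 (Site A): n = 638; a·d/n = 16·259/638 = 6.4953; b·c/n = 220·143/638 = 49.3103
Stratum 2 (Site B): n = 538; a·d/n = 23·325/538 = 13.8941; b·c/n = 110·80/538 = 16.3569
Stratum 3 (Site C): n = 392; a·d/n = 21·82/392 = 4.3929; b·c/n = 258·31/392 = 20.4031
OR_MH = (6.4953 + 13.8941 + 4.3929) / (49.3103 + 16.3569 + 20.4031) = 24.7822 / 86.0703 = 0.28793

0.29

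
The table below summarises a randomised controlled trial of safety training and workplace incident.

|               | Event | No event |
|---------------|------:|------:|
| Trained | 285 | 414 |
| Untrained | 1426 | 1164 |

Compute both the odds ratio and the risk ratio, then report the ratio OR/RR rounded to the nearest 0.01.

0.76

Cells: a = 285, b = 414, c = 1426, d = 1164.
OR = (285·1164)/(414·1426) = 331740/590364 = 0.56192
Risk in exposed = 285/699 = 0.40773; risk in unexposed = 1426/2590 = 0.55058; RR = 0.74054
OR/RR = 0.56192 / 0.74054 = 0.75880
The outcome is not rare, so the OR lies further from 1 than the RR.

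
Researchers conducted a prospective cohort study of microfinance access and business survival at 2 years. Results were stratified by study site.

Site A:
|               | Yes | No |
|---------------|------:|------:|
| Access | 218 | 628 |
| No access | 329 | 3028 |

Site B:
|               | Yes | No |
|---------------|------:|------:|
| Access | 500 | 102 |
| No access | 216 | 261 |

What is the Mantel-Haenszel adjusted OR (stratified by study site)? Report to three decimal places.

3.996

OR_MH = Σ(aᵢdᵢ/nᵢ) / Σ(bᵢcᵢ/nᵢ), where nᵢ is the stratum total.
Stratum 1 (Site A): n = 4203; a·d/n = 218·3028/4203 = 157.0554; b·c/n = 628·329/4203 = 49.1582
Stratum 2 (Site B): n = 1079; a·d/n = 500·261/1079 = 120.9453; b·c/n = 102·216/1079 = 20.4189
OR_MH = (157.0554 + 120.9453) / (49.1582 + 20.4189) = 278.0008 / 69.5771 = 3.99558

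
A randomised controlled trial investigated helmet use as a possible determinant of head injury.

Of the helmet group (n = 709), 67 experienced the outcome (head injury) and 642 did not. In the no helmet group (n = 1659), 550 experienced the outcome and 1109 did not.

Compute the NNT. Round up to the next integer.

5

Risk in treated group = 67/709 = 0.09450; risk in control = 550/1659 = 0.33153.
Absolute risk reduction = 0.33153 − 0.09450 = 0.23703
NNT = 1 / ARR = 1 / 0.23703 = 4.219 → round up → 5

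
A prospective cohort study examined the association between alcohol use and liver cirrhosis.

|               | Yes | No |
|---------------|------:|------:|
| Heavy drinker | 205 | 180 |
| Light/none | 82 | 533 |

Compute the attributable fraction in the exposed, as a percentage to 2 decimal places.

Cells: a = 205, b = 180, c = 82, d = 533.
Risk in exposed = 205/385 = 0.53247; risk in unexposed = 82/615 = 0.13333.
RR = 0.53247/0.13333 = 3.99351
AR% = (RR − 1)/RR × 100 = (3.99351 − 1)/3.99351 × 100 = 74.9593%

74.96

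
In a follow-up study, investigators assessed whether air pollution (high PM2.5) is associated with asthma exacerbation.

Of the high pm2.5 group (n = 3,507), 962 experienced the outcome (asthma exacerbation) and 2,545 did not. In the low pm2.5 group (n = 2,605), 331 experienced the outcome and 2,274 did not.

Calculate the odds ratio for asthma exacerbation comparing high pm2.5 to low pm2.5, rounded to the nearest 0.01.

2.60

From the description: a = 962, b = 2545, c = 331, d = 2274.
OR = (a·d)/(b·c) = (962 × 2274) / (2545 × 331) = 2187588 / 842395 = 2.59687
The odds of asthma exacerbation are about 2.60 times as high in the high pm2.5 group.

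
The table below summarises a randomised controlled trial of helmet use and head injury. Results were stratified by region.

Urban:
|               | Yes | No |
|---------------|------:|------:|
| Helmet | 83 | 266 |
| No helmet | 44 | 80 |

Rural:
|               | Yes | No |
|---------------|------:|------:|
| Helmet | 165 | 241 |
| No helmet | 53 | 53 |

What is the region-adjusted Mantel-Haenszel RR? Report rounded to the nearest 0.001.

RR_MH = Σ(aᵢ·n₀ᵢ/nᵢ) / Σ(cᵢ·n₁ᵢ/nᵢ), with n₁ᵢ = aᵢ+bᵢ (exposed), n₀ᵢ = cᵢ+dᵢ (unexposed), nᵢ = n₁ᵢ+n₀ᵢ.
Stratum 1 (Urban): n₁ = 349, n₀ = 124, n = 473; a·n₀/n = 83·124/473 = 21.7590; c·n₁/n = 44·349/473 = 32.4651
Stratum 2 (Rural): n₁ = 406, n₀ = 106, n = 512; a·n₀/n = 165·106/512 = 34.1602; c·n₁/n = 53·406/512 = 42.0273
RR_MH = (21.7590 + 34.1602) / (32.4651 + 42.0273) = 55.9191 / 74.4925 = 0.75067

0.751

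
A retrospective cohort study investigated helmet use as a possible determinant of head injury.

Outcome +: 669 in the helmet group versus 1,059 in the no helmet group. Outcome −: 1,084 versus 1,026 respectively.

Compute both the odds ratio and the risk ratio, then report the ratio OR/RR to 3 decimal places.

From the description: a = 669, b = 1084, c = 1059, d = 1026.
OR = (669·1026)/(1084·1059) = 686394/1147956 = 0.59793
Risk in exposed = 669/1753 = 0.38163; risk in unexposed = 1059/2085 = 0.50791; RR = 0.75137
OR/RR = 0.59793 / 0.75137 = 0.79578
The outcome is not rare, so the OR lies further from 1 than the RR.

0.796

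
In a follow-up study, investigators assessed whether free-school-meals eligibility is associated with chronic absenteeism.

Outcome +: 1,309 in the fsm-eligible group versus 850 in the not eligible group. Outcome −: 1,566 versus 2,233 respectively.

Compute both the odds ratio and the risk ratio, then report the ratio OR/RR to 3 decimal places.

From the description: a = 1309, b = 1566, c = 850, d = 2233.
OR = (1309·2233)/(1566·850) = 2922997/1331100 = 2.19593
Risk in exposed = 1309/2875 = 0.45530; risk in unexposed = 850/3083 = 0.27571; RR = 1.65142
OR/RR = 2.19593 / 1.65142 = 1.32972
The outcome is not rare, so the OR lies further from 1 than the RR.

1.330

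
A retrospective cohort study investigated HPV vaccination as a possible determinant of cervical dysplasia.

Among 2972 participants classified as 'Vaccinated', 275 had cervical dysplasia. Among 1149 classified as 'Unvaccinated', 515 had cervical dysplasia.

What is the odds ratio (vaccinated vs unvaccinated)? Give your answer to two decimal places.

0.13

From the description: a = 275, b = 2697, c = 515, d = 634.
OR = (a·d)/(b·c) = (275 × 634) / (2697 × 515) = 174350 / 1388955 = 0.12553
Exposure is associated with lower odds of cervical dysplasia (OR = 0.13 < 1).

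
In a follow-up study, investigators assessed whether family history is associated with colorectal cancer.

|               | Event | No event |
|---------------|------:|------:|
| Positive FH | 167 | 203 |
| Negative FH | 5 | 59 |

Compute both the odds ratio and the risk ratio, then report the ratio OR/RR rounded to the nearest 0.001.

1.680

Cells: a = 167, b = 203, c = 5, d = 59.
OR = (167·59)/(203·5) = 9853/1015 = 9.70739
Risk in exposed = 167/370 = 0.45135; risk in unexposed = 5/64 = 0.07812; RR = 5.77730
OR/RR = 9.70739 / 5.77730 = 1.68026
The outcome is not rare, so the OR lies further from 1 than the RR.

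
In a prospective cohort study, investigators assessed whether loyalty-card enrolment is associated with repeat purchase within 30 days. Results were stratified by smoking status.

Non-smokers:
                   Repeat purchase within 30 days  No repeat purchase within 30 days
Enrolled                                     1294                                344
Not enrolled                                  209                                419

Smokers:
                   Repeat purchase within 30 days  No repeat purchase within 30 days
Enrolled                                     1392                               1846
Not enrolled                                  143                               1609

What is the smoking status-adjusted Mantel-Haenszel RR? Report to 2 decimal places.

3.47

RR_MH = Σ(aᵢ·n₀ᵢ/nᵢ) / Σ(cᵢ·n₁ᵢ/nᵢ), with n₁ᵢ = aᵢ+bᵢ (exposed), n₀ᵢ = cᵢ+dᵢ (unexposed), nᵢ = n₁ᵢ+n₀ᵢ.
Stratum 1 (Non-smokers): n₁ = 1638, n₀ = 628, n = 2266; a·n₀/n = 1294·628/2266 = 358.6196; c·n₁/n = 209·1638/2266 = 151.0777
Stratum 2 (Smokers): n₁ = 3238, n₀ = 1752, n = 4990; a·n₀/n = 1392·1752/4990 = 488.7343; c·n₁/n = 143·3238/4990 = 92.7924
RR_MH = (358.6196 + 488.7343) / (151.0777 + 92.7924) = 847.3539 / 243.8701 = 3.47461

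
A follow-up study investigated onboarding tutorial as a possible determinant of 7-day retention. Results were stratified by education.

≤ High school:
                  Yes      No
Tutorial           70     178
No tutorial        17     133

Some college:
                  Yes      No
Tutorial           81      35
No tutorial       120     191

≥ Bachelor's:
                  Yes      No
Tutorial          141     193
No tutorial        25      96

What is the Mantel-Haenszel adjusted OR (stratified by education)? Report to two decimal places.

OR_MH = Σ(aᵢdᵢ/nᵢ) / Σ(bᵢcᵢ/nᵢ), where nᵢ is the stratum total.
Stratum 1 (≤ High school): n = 398; a·d/n = 70·133/398 = 23.3920; b·c/n = 178·17/398 = 7.6030
Stratum 2 (Some college): n = 427; a·d/n = 81·191/427 = 36.2319; b·c/n = 35·120/427 = 9.8361
Stratum 3 (≥ Bachelor's): n = 455; a·d/n = 141·96/455 = 29.7495; b·c/n = 193·25/455 = 10.6044
OR_MH = (23.3920 + 36.2319 + 29.7495) / (7.6030 + 9.8361 + 10.6044) = 89.3733 / 28.0435 = 3.18695

3.19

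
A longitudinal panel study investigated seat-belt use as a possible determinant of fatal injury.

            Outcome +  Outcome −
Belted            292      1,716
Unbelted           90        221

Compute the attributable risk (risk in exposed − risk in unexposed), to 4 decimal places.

-0.1440

Cells: a = 292, b = 1716, c = 90, d = 221.
Risk in exposed = 292/2008 = 0.145418; risk in unexposed = 90/311 = 0.289389.
Risk difference = 0.145418 − 0.289389 = -0.143971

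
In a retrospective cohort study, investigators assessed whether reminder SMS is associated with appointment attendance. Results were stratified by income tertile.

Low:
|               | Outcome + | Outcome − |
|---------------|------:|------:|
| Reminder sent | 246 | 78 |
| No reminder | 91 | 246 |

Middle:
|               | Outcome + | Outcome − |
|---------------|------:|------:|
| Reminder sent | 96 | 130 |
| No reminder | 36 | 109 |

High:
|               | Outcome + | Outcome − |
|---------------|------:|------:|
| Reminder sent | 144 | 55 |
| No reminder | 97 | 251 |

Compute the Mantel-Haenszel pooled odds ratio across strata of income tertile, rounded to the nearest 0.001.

5.613

OR_MH = Σ(aᵢdᵢ/nᵢ) / Σ(bᵢcᵢ/nᵢ), where nᵢ is the stratum total.
Stratum 1 (Low): n = 661; a·d/n = 246·246/661 = 91.5522; b·c/n = 78·91/661 = 10.7383
Stratum 2 (Middle): n = 371; a·d/n = 96·109/371 = 28.2049; b·c/n = 130·36/371 = 12.6146
Stratum 3 (High): n = 547; a·d/n = 144·251/547 = 66.0768; b·c/n = 55·97/547 = 9.7532
OR_MH = (91.5522 + 28.2049 + 66.0768) / (10.7383 + 12.6146 + 9.7532) = 185.8338 / 33.1060 = 5.61329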